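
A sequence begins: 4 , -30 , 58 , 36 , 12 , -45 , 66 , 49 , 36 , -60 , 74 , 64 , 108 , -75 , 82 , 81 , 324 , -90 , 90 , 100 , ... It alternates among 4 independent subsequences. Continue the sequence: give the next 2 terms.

Split by position mod 4 into 4 tracks.
Stream A: 4, 12, 36, 108, 324 — multiplying by 3 each time.
Stream B: -30, -45, -60, -75, -90 — linear: a_n = -15 − 15·n.
Stream C: 58, 66, 74, 82, 90 — arithmetic with common difference +8.
Stream D: 36, 49, 64, 81, 100 — perfect squares starting at 6².
Position 21 → stream A, term 6 = 972.
Position 22 falls in stream B as its term 6, giving -105.

972, -105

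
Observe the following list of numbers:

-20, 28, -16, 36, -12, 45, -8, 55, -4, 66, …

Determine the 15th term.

The terms cycle through 2 interleaved subsequences.
Stream A = -20, -16, -12, -8, -4: adding 4 each time.
Stream B = 28, 36, 45, 55, 66: triangular numbers starting at T_7.
The 15th slot belongs to stream A; its 8th term is 8.

8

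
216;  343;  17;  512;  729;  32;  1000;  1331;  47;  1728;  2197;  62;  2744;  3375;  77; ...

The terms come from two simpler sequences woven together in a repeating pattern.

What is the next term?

Positions follow the repeating pattern AAB; grouping by letter gives 2 tracks.
Stream A: 216, 343, 512, 729, 1000, 1331, 1728, 2197, 2744, 3375. Perfect cubes starting at 6³.
Stream B: 17, 32, 47, 62, 77. Adding 15 each time.
The 16th slot belongs to stream A; its 11th term is 4096.

4096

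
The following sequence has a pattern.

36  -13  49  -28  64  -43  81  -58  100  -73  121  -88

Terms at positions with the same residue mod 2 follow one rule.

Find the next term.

Taking every 2nd term gives 2 separate tracks.
Subsequence A is 36, 49, 64, 81, 100, 121, which is the squares 6², 7², 8², ….
Subsequence B is -13, -28, -43, -58, -73, -88, which is arithmetic with common difference −15.
The 13th slot belongs to subsequence A; its 7th term is 144.

144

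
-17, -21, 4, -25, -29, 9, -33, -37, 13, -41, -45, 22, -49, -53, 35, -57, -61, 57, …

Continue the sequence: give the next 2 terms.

Positions follow the repeating pattern AAB; grouping by letter gives 2 tracks.
Track A: -17, -21, -25, -29, -33, -37, -41, -45, -49, -53, -57, -61 — arithmetic, step −4.
Track B: 4, 9, 13, 22, 35, 57 — a Fibonacci-like recurrence a_n = a_{n-1} + a_{n-2}.
Term 19 comes from track A (its 13th entry): -65.
The 20th slot belongs to track A; its 14th term is -69.

-65, -69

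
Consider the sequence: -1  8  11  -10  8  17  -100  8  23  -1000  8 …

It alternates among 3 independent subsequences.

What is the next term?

Read the sequence 3 terms at a time; column i is its own pattern.
Track A: -1, -10, -100, -1000. Geometric with ratio 10.
Track B: 8, 8, 8, 8. The constant sequence 8.
Track C: 11, 17, 23. Linear: a_n = 5 + 6·n.
The 12th slot belongs to track C; its 4th term is 29.

29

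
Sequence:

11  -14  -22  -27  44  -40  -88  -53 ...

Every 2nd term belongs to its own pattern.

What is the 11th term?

-352

Split by position mod 2 into 2 tracks.
Track A is 11, -22, 44, -88, which is multiplying by -2 each time.
Track B is -14, -27, -40, -53, which is subtracting 13 each time.
Term 11 comes from track A (its 6th entry): -352.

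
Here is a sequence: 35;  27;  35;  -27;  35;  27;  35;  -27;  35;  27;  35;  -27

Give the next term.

35

Odd-indexed and even-indexed terms follow separate rules.
Stream A: 35, 35, 35, 35, 35, 35 (always 35).
Stream B: 27, -27, 27, -27, 27, -27 (alternating ±27).
Position 13 falls in stream A as its term 7, giving 35.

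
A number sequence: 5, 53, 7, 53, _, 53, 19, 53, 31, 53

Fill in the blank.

Taking every 2nd term gives 2 separate tracks.
Track A is 5, 7, ?, 19, 31, which is each term equals the sum of the previous two.
Track B is 53, 53, 53, 53, 53, which is always 53.
Filling track A at index 3 by its rule yields 12.

12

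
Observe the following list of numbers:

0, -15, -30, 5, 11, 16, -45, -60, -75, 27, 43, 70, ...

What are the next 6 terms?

-90, -105, -120, 113, 183, 296

The slot pattern repeats as AAABBB (period 6), so there are 2 interleaved tracks.
Track A: 0, -15, -30, -45, -60, -75 — arithmetic, step −15.
Track B: 5, 11, 16, 27, 43, 70 — each term equals the sum of the previous two.
Position 13 → track A, term 7 = -90.
Term 14 comes from track A (its 8th entry): -105.
Position 15 → track A, term 9 = -120.
The 16th slot belongs to track B; its 7th term is 113.
Term 17 comes from track B (its 8th entry): 183.
Position 18 falls in track B as its term 9, giving 296.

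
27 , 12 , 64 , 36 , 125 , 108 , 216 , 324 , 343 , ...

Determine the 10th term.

972

Odd-indexed and even-indexed terms follow separate rules.
Track A: 27, 64, 125, 216, 343. Perfect cubes starting at 3³.
Track B: 12, 36, 108, 324. Multiplying by 3 each time.
Term 10 comes from track B (its 5th entry): 972.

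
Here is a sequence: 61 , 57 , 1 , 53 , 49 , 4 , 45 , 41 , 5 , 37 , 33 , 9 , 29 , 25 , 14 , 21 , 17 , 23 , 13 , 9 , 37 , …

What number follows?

Reading positions in blocks of 3 reveals the pattern AAB — 2 tracks woven together.
Stream A = 61, 57, 53, 49, 45, 41, 37, 33, 29, 25, 21, 17, 13, 9: subtracting 4 each time.
Stream B = 1, 4, 5, 9, 14, 23, 37: Fibonacci-style (each term is the sum of the two before it).
Position 22 → stream A, term 15 = 5.

5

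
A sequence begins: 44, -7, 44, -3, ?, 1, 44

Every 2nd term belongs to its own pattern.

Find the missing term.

Positions 1, 3, 5, … form one subsequence and positions 2, 4, 6, … form another.
Stream A: 44, 44, ?, 44 (always 44).
Stream B: -7, -3, 1 (arithmetic, step +4).
So the missing entry in stream A is 44.

44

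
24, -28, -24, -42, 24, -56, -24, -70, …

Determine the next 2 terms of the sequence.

Positions 1, 3, 5, … form one subsequence and positions 2, 4, 6, … form another.
Track A: 24, -24, 24, -24 — oscillating between 24 and -24.
Track B: -28, -42, -56, -70 — linear: a_n = -14 − 14·n.
The 9th slot belongs to track A; its 5th term is 24.
The 10th slot belongs to track B; its 5th term is -84.

24, -84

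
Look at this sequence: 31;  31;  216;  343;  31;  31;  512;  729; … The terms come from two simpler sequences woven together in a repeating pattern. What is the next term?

The slot pattern repeats as AABB (period 4), so there are 2 interleaved tracks.
Track A: 31, 31, 31, 31 (constant 31).
Track B: 216, 343, 512, 729 (consecutive cubes n³ from n = 6).
The 9th slot belongs to track A; its 5th term is 31.

31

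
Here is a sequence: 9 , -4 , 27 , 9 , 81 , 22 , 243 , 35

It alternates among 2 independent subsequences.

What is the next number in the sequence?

Taking every 2nd term gives 2 separate tracks.
Track A = 9, 27, 81, 243: powers of 3.
Track B = -4, 9, 22, 35: linear: a_n = -17 + 13·n.
Term 9 comes from track A (its 5th entry): 729.

729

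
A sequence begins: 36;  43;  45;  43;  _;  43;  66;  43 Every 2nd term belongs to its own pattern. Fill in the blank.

55

The terms cycle through 2 interleaved subsequences.
Track A = 36, 45, ?, 66: the triangular numbers T_8, T_9, ….
Track B = 43, 43, 43, 43: the constant sequence 43.
Filling track A at index 3 by its rule yields 55.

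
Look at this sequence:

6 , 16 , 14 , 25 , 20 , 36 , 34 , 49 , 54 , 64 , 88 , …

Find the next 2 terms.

The terms cycle through 2 interleaved subsequences.
Track A is 6, 14, 20, 34, 54, 88, which is a Fibonacci-like recurrence a_n = a_{n-1} + a_{n-2}.
Track B is 16, 25, 36, 49, 64, which is consecutive squares n² from n = 4.
Term 12 comes from track B (its 6th entry): 81.
Position 13 falls in track A as its term 7, giving 142.

81, 142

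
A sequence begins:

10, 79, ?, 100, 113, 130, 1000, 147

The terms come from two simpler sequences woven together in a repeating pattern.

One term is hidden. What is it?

96

Positions follow the repeating pattern ABB; grouping by letter gives 2 tracks.
Track A is 10, 100, 1000, which is successive powers of 10.
Track B is 79, ?, 113, 130, 147, which is adding 17 each time.
The gap is track B's term 2; the rule gives 96.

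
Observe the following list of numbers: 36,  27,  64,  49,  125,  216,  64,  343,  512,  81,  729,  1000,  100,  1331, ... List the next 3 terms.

1728, 121, 2197

Positions follow the repeating pattern ABB; grouping by letter gives 2 tracks.
Track A: 36, 49, 64, 81, 100 (consecutive squares n² from n = 6).
Track B: 27, 64, 125, 216, 343, 512, 729, 1000, 1331 (perfect cubes starting at 3³).
Term 15 comes from track B (its 10th entry): 1728.
Term 16 comes from track A (its 6th entry): 121.
Position 17 → track B, term 11 = 2197.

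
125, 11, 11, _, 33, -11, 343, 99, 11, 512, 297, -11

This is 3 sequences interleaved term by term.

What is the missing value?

Split by position mod 3: positions 1, 4, 7, … form one track, and each other residue class forms its own.
Track A: 125, ?, 343, 512. Perfect cubes starting at 5³.
Track B: 11, 33, 99, 297. Geometric, ×3 each step.
Track C: 11, -11, 11, -11. Alternating ±11.
The gap is track A's term 2; the rule gives 216.

216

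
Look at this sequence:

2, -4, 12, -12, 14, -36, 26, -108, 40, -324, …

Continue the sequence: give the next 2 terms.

The terms cycle through 2 interleaved subsequences.
Track A: 2, 12, 14, 26, 40 (Fibonacci-style (each term is the sum of the two before it)).
Track B: -4, -12, -36, -108, -324 (multiplying by 3 each time).
Position 11 → track A, term 6 = 66.
Term 12 comes from track B (its 6th entry): -972.

66, -972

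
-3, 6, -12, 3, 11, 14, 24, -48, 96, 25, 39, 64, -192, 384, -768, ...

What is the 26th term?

Reading positions in blocks of 6 reveals the pattern AAABBB — 2 tracks woven together.
Stream A = -3, 6, -12, 24, -48, 96, -192, 384, -768: geometric with ratio -2.
Stream B = 3, 11, 14, 25, 39, 64: each term equals the sum of the previous two.
Position 26 falls in stream A as its term 14, giving 24576.

24576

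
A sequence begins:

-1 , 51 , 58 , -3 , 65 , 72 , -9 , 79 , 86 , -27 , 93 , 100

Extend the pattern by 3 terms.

-81, 107, 114

Positions follow the repeating pattern ABB; grouping by letter gives 2 tracks.
Track A: -1, -3, -9, -27 — multiplying by 3 each time.
Track B: 51, 58, 65, 72, 79, 86, 93, 100 — arithmetic, step +7.
The 13th slot belongs to track A; its 5th term is -81.
Position 14 falls in track B as its term 9, giving 107.
The 15th slot belongs to track B; its 10th term is 114.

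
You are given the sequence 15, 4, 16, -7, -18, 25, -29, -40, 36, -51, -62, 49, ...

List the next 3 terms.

The slot pattern repeats as AAB (period 3), so there are 2 interleaved tracks.
Track A: 15, 4, -7, -18, -29, -40, -51, -62. Arithmetic, step −11.
Track B: 16, 25, 36, 49. Perfect squares starting at 4².
Position 13 falls in track A as its term 9, giving -73.
The 14th slot belongs to track A; its 10th term is -84.
The 15th slot belongs to track B; its 5th term is 64.

-73, -84, 64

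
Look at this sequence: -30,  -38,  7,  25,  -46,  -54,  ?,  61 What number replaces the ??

Positions follow the repeating pattern AABB; grouping by letter gives 2 tracks.
Track A: -30, -38, -46, -54 — linear: a_n = -22 − 8·n.
Track B: 7, 25, ?, 61 — arithmetic with common difference +18.
Filling track B at index 3 by its rule yields 43.

43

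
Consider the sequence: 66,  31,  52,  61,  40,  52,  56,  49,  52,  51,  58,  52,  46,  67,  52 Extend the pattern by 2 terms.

41, 76

The terms cycle through 3 interleaved subsequences.
Subsequence A: 66, 61, 56, 51, 46 — arithmetic with common difference −5.
Subsequence B: 31, 40, 49, 58, 67 — linear: a_n = 22 + 9·n.
Subsequence C: 52, 52, 52, 52, 52 — constant 52.
The 16th slot belongs to subsequence A; its 6th term is 41.
Position 17 → subsequence B, term 6 = 76.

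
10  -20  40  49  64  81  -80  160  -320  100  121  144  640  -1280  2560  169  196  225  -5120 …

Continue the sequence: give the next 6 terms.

10240, -20480, 256, 289, 324, 40960

The slot pattern repeats as AAABBB (period 6), so there are 2 interleaved tracks.
Track A = 10, -20, 40, -80, 160, -320, 640, -1280, 2560, -5120: geometric, ×-2 each step.
Track B = 49, 64, 81, 100, 121, 144, 169, 196, 225: consecutive squares n² from n = 7.
The 20th slot belongs to track A; its 11th term is 10240.
The 21st slot belongs to track A; its 12th term is -20480.
Term 22 comes from track B (its 10th entry): 256.
Position 23 falls in track B as its term 11, giving 289.
Term 24 comes from track B (its 12th entry): 324.
Position 25 → track A, term 13 = 40960.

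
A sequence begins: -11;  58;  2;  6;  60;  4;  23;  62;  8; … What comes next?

Split by position mod 3 into 3 tracks.
Stream A = -11, 6, 23: adding 17 each time.
Stream B = 58, 60, 62: arithmetic, step +2.
Stream C = 2, 4, 8: powers 2^1, 2^2, 2^3, ….
Position 10 → stream A, term 4 = 40.

40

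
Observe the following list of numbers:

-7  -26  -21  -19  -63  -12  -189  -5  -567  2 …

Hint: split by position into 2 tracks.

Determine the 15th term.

-15309

Taking every 2nd term gives 2 separate tracks.
Track A = -7, -21, -63, -189, -567: geometric, ×3 each step.
Track B = -26, -19, -12, -5, 2: arithmetic, step +7.
Term 15 comes from track A (its 8th entry): -15309.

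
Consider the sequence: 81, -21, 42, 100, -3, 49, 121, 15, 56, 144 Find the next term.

Split by position mod 3: positions 1, 4, 7, … form one track, and each other residue class forms its own.
Stream A = 81, 100, 121, 144: perfect squares starting at 9².
Stream B = -21, -3, 15: linear: a_n = -39 + 18·n.
Stream C = 42, 49, 56: arithmetic, step +7.
Position 11 falls in stream B as its term 4, giving 33.

33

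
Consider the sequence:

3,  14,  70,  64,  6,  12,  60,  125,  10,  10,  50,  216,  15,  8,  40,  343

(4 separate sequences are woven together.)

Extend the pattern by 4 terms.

21, 6, 30, 512

Taking every 4th term gives 4 separate tracks.
Track A: 3, 6, 10, 15. The triangular numbers T_2, T_3, ….
Track B: 14, 12, 10, 8. Arithmetic, step −2.
Track C: 70, 60, 50, 40. Linear: a_n = 80 − 10·n.
Track D: 64, 125, 216, 343. Perfect cubes starting at 4³.
The 17th slot belongs to track A; its 5th term is 21.
Position 18 → track B, term 5 = 6.
The 19th slot belongs to track C; its 5th term is 30.
Term 20 comes from track D (its 5th entry): 512.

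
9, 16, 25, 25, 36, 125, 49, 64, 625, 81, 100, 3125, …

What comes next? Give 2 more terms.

Positions follow the repeating pattern AAB; grouping by letter gives 2 tracks.
Track A: 9, 16, 25, 36, 49, 64, 81, 100 (consecutive squares n² from n = 3).
Track B: 25, 125, 625, 3125 (powers of 5).
Position 13 falls in track A as its term 9, giving 121.
Position 14 falls in track A as its term 10, giving 144.

121, 144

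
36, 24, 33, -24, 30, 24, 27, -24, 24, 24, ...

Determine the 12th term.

Split by position mod 2 into 2 tracks.
Track A is 36, 33, 30, 27, 24, which is linear: a_n = 39 − 3·n.
Track B is 24, -24, 24, -24, 24, which is alternating ±24.
Term 12 comes from track B (its 6th entry): -24.

-24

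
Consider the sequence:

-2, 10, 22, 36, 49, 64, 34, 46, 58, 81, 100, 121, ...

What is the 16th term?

144

The slot pattern repeats as AAABBB (period 6), so there are 2 interleaved tracks.
Track A: -2, 10, 22, 34, 46, 58 (arithmetic, step +12).
Track B: 36, 49, 64, 81, 100, 121 (consecutive squares n² from n = 6).
Position 16 falls in track B as its term 7, giving 144.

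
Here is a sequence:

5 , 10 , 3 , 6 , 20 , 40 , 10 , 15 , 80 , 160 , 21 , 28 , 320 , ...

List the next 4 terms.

Reading positions in blocks of 4 reveals the pattern AABB — 2 tracks woven together.
Track A: 5, 10, 20, 40, 80, 160, 320 — geometric, ×2 each step.
Track B: 3, 6, 10, 15, 21, 28 — triangular numbers starting at T_2.
Position 14 falls in track A as its term 8, giving 640.
Position 15 falls in track B as its term 7, giving 36.
Position 16 falls in track B as its term 8, giving 45.
The 17th slot belongs to track A; its 9th term is 1280.

640, 36, 45, 1280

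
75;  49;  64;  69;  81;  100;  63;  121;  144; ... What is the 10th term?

The slot pattern repeats as ABB (period 3), so there are 2 interleaved tracks.
Subsequence A: 75, 69, 63 — arithmetic with common difference −6.
Subsequence B: 49, 64, 81, 100, 121, 144 — consecutive squares n² from n = 7.
Position 10 falls in subsequence A as its term 4, giving 57.

57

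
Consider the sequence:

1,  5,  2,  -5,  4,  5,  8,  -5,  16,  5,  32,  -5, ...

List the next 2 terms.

64, 5

The terms cycle through 2 interleaved subsequences.
Track A is 1, 2, 4, 8, 16, 32, which is powers 2^0, 2^1, 2^2, ….
Track B is 5, -5, 5, -5, 5, -5, which is the oscillation 5·(−1)^(n+1).
Position 13 → track A, term 7 = 64.
Term 14 comes from track B (its 7th entry): 5.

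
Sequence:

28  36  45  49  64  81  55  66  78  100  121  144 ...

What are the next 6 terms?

91, 105, 120, 169, 196, 225

Reading positions in blocks of 6 reveals the pattern AAABBB — 2 tracks woven together.
Track A: 28, 36, 45, 55, 66, 78. Triangular numbers starting at T_7.
Track B: 49, 64, 81, 100, 121, 144. The squares 7², 8², 9², ….
Position 13 → track A, term 7 = 91.
Term 14 comes from track A (its 8th entry): 105.
The 15th slot belongs to track A; its 9th term is 120.
Term 16 comes from track B (its 7th entry): 169.
Term 17 comes from track B (its 8th entry): 196.
Position 18 → track B, term 9 = 225.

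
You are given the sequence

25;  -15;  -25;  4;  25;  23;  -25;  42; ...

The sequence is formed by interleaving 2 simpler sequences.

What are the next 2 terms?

Split by position mod 2 into 2 tracks.
Subsequence A: 25, -25, 25, -25. Oscillating between 25 and -25.
Subsequence B: -15, 4, 23, 42. Linear: a_n = -34 + 19·n.
Position 9 → subsequence A, term 5 = 25.
Position 10 → subsequence B, term 5 = 61.

25, 61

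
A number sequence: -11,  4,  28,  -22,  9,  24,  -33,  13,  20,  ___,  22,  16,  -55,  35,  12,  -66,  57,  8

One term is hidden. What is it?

Taking every 3rd term gives 3 separate tracks.
Track A: -11, -22, -33, ?, -55, -66 — linear: a_n = −11·n.
Track B: 4, 9, 13, 22, 35, 57 — each term equals the sum of the previous two.
Track C: 28, 24, 20, 16, 12, 8 — arithmetic with common difference −4.
The gap is track A's term 4; the rule gives -44.

-44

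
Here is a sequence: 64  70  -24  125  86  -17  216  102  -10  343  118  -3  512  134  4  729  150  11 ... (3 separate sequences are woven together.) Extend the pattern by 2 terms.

1000, 166

Split by position mod 3 into 3 tracks.
Stream A is 64, 125, 216, 343, 512, 729, which is consecutive cubes n³ from n = 4.
Stream B is 70, 86, 102, 118, 134, 150, which is arithmetic, step +16.
Stream C is -24, -17, -10, -3, 4, 11, which is adding 7 each time.
Position 19 → stream A, term 7 = 1000.
Position 20 → stream B, term 7 = 166.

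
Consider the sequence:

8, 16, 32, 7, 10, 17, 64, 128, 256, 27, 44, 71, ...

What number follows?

Reading positions in blocks of 6 reveals the pattern AAABBB — 2 tracks woven together.
Stream A: 8, 16, 32, 64, 128, 256 — multiplying by 2 each time.
Stream B: 7, 10, 17, 27, 44, 71 — Fibonacci-style (each term is the sum of the two before it).
The 13th slot belongs to stream A; its 7th term is 512.

512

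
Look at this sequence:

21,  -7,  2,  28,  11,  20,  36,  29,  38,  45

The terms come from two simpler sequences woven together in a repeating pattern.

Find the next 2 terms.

Positions follow the repeating pattern ABB; grouping by letter gives 2 tracks.
Stream A is 21, 28, 36, 45, which is the triangular numbers T_6, T_7, ….
Stream B is -7, 2, 11, 20, 29, 38, which is linear: a_n = -16 + 9·n.
Term 11 comes from stream B (its 7th entry): 47.
Position 12 falls in stream B as its term 8, giving 56.

47, 56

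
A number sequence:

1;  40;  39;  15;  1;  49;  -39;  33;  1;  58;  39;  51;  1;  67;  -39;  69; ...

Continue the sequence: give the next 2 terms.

Split by position mod 4 into 4 tracks.
Track A: 1, 1, 1, 1 (always 1).
Track B: 40, 49, 58, 67 (arithmetic, step +9).
Track C: 39, -39, 39, -39 (alternating ±39).
Track D: 15, 33, 51, 69 (arithmetic, step +18).
The 17th slot belongs to track A; its 5th term is 1.
Position 18 falls in track B as its term 5, giving 76.

1, 76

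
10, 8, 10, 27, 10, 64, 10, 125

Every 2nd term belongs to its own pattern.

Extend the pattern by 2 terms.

Odd-indexed and even-indexed terms follow separate rules.
Track A = 10, 10, 10, 10: constant 10.
Track B = 8, 27, 64, 125: consecutive cubes n³ from n = 2.
Position 9 → track A, term 5 = 10.
Term 10 comes from track B (its 5th entry): 216.

10, 216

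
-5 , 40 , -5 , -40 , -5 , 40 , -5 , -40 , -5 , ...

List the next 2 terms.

Odd-indexed and even-indexed terms follow separate rules.
Track A = -5, -5, -5, -5, -5: the constant sequence -5.
Track B = 40, -40, 40, -40: alternating ±40.
The 10th slot belongs to track B; its 5th term is 40.
The 11th slot belongs to track A; its 6th term is -5.

40, -5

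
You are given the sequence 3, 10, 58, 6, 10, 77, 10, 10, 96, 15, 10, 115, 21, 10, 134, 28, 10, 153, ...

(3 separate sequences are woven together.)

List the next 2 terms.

36, 10

Read the sequence 3 terms at a time; column i is its own pattern.
Track A is 3, 6, 10, 15, 21, 28, which is triangular numbers starting at T_2.
Track B is 10, 10, 10, 10, 10, 10, which is constant 10.
Track C is 58, 77, 96, 115, 134, 153, which is linear: a_n = 39 + 19·n.
Position 19 falls in track A as its term 7, giving 36.
The 20th slot belongs to track B; its 7th term is 10.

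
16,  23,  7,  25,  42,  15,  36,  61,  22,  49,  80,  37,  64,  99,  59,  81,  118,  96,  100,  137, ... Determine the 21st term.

155

Taking every 3rd term gives 3 separate tracks.
Track A is 16, 25, 36, 49, 64, 81, 100, which is the squares 4², 5², 6², ….
Track B is 23, 42, 61, 80, 99, 118, 137, which is linear: a_n = 4 + 19·n.
Track C is 7, 15, 22, 37, 59, 96, which is a Fibonacci-like recurrence a_n = a_{n-1} + a_{n-2}.
The 21st slot belongs to track C; its 7th term is 155.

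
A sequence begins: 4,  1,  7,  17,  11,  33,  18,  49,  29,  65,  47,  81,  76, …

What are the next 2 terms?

Positions 1, 3, 5, … form one subsequence and positions 2, 4, 6, … form another.
Stream A: 4, 7, 11, 18, 29, 47, 76 — a Fibonacci-like recurrence a_n = a_{n-1} + a_{n-2}.
Stream B: 1, 17, 33, 49, 65, 81 — adding 16 each time.
Term 14 comes from stream B (its 7th entry): 97.
Position 15 → stream A, term 8 = 123.

97, 123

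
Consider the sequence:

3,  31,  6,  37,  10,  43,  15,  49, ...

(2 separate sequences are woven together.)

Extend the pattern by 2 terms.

21, 55

Positions 1, 3, 5, … form one subsequence and positions 2, 4, 6, … form another.
Track A: 3, 6, 10, 15 — the triangular numbers T_2, T_3, ….
Track B: 31, 37, 43, 49 — arithmetic with common difference +6.
Term 9 comes from track A (its 5th entry): 21.
Position 10 falls in track B as its term 5, giving 55.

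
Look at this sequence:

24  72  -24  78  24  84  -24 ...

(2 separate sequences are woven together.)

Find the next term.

Positions 1, 3, 5, … form one subsequence and positions 2, 4, 6, … form another.
Stream A is 24, -24, 24, -24, which is alternating ±24.
Stream B is 72, 78, 84, which is linear: a_n = 66 + 6·n.
The 8th slot belongs to stream B; its 4th term is 90.

90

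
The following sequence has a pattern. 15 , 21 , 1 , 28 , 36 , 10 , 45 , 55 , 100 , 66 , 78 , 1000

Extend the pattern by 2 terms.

91, 105

The slot pattern repeats as AAB (period 3), so there are 2 interleaved tracks.
Track A: 15, 21, 28, 36, 45, 55, 66, 78. The triangular numbers T_5, T_6, ….
Track B: 1, 10, 100, 1000. A geometric progression (common ratio 10).
Term 13 comes from track A (its 9th entry): 91.
Position 14 falls in track A as its term 10, giving 105.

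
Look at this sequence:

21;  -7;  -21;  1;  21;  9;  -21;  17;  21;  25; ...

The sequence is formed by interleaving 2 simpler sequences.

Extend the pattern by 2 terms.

-21, 33

The terms cycle through 2 interleaved subsequences.
Subsequence A: 21, -21, 21, -21, 21 (alternating ±21).
Subsequence B: -7, 1, 9, 17, 25 (linear: a_n = -15 + 8·n).
Term 11 comes from subsequence A (its 6th entry): -21.
Position 12 → subsequence B, term 6 = 33.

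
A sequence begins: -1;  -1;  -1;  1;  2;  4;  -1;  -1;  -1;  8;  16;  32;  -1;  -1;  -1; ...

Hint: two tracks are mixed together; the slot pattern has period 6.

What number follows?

The slot pattern repeats as AAABBB (period 6), so there are 2 interleaved tracks.
Subsequence A = -1, -1, -1, -1, -1, -1, -1, -1, -1: constant -1.
Subsequence B = 1, 2, 4, 8, 16, 32: powers of 2.
Position 16 → subsequence B, term 7 = 64.

64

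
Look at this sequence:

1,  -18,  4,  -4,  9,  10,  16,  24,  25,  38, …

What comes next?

Taking every 2nd term gives 2 separate tracks.
Stream A: 1, 4, 9, 16, 25. The squares 1², 2², 3², ….
Stream B: -18, -4, 10, 24, 38. Arithmetic, step +14.
Position 11 → stream A, term 6 = 36.

36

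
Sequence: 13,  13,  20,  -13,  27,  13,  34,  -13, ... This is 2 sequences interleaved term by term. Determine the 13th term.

55

The terms cycle through 2 interleaved subsequences.
Stream A: 13, 20, 27, 34 — arithmetic with common difference +7.
Stream B: 13, -13, 13, -13 — the oscillation 13·(−1)^(n+1).
Term 13 comes from stream A (its 7th entry): 55.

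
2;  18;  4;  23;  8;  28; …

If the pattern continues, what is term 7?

Positions 1, 3, 5, … form one subsequence and positions 2, 4, 6, … form another.
Track A: 2, 4, 8. Powers of 2.
Track B: 18, 23, 28. Adding 5 each time.
Position 7 falls in track A as its term 4, giving 16.

16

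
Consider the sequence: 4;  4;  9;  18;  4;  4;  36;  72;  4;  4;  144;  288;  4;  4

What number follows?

Positions follow the repeating pattern AABB; grouping by letter gives 2 tracks.
Stream A = 4, 4, 4, 4, 4, 4, 4, 4: constant 4.
Stream B = 9, 18, 36, 72, 144, 288: geometric, ×2 each step.
Position 15 → stream B, term 7 = 576.

576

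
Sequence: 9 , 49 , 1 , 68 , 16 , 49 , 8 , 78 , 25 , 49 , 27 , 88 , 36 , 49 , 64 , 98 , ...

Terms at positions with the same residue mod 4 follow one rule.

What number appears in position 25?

Split by position mod 4 into 4 tracks.
Subsequence A: 9, 16, 25, 36 (the squares 3², 4², 5², …).
Subsequence B: 49, 49, 49, 49 (always 49).
Subsequence C: 1, 8, 27, 64 (the cubes 1³, 2³, 3³, …).
Subsequence D: 68, 78, 88, 98 (arithmetic with common difference +10).
Position 25 falls in subsequence A as its term 7, giving 81.

81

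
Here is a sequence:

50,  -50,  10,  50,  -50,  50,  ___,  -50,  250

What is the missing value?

Reading positions in blocks of 3 reveals the pattern AAB — 2 tracks woven together.
Subsequence A: 50, -50, 50, -50, ?, -50. The oscillation 50·(−1)^(n+1).
Subsequence B: 10, 50, 250. A geometric progression (common ratio 5).
Filling subsequence A at index 5 by its rule yields 50.

50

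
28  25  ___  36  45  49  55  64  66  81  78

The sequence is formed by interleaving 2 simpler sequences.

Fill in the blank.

36

The terms cycle through 2 interleaved subsequences.
Stream A is 28, ?, 45, 55, 66, 78, which is the triangular numbers T_7, T_8, ….
Stream B is 25, 36, 49, 64, 81, which is consecutive squares n² from n = 5.
Filling stream A at index 2 by its rule yields 36.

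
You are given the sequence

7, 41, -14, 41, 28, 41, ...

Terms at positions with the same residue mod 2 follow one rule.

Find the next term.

The terms cycle through 2 interleaved subsequences.
Track A: 7, -14, 28. Multiplying by -2 each time.
Track B: 41, 41, 41. Constant 41.
Position 7 → track A, term 4 = -56.

-56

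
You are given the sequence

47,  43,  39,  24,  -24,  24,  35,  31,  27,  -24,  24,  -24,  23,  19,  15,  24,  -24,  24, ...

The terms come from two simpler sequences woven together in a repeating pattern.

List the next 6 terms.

11, 7, 3, -24, 24, -24

The slot pattern repeats as AAABBB (period 6), so there are 2 interleaved tracks.
Track A is 47, 43, 39, 35, 31, 27, 23, 19, 15, which is arithmetic with common difference −4.
Track B is 24, -24, 24, -24, 24, -24, 24, -24, 24, which is oscillating between 24 and -24.
Term 19 comes from track A (its 10th entry): 11.
Term 20 comes from track A (its 11th entry): 7.
The 21st slot belongs to track A; its 12th term is 3.
The 22nd slot belongs to track B; its 10th term is -24.
Term 23 comes from track B (its 11th entry): 24.
Position 24 falls in track B as its term 12, giving -24.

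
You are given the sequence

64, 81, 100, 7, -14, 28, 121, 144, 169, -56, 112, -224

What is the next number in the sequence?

The slot pattern repeats as AAABBB (period 6), so there are 2 interleaved tracks.
Track A is 64, 81, 100, 121, 144, 169, which is consecutive squares n² from n = 8.
Track B is 7, -14, 28, -56, 112, -224, which is multiplying by -2 each time.
The 13th slot belongs to track A; its 7th term is 196.

196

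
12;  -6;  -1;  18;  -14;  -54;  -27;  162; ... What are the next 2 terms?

The terms cycle through 2 interleaved subsequences.
Subsequence A: 12, -1, -14, -27 — linear: a_n = 25 − 13·n.
Subsequence B: -6, 18, -54, 162 — a geometric progression (common ratio -3).
Position 9 falls in subsequence A as its term 5, giving -40.
The 10th slot belongs to subsequence B; its 5th term is -486.

-40, -486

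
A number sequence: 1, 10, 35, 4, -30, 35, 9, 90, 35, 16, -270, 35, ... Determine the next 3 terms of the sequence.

25, 810, 35

Read the sequence 3 terms at a time; column i is its own pattern.
Track A is 1, 4, 9, 16, which is the squares 1², 2², 3², ….
Track B is 10, -30, 90, -270, which is multiplying by -3 each time.
Track C is 35, 35, 35, 35, which is always 35.
The 13th slot belongs to track A; its 5th term is 25.
Term 14 comes from track B (its 5th entry): 810.
Term 15 comes from track C (its 5th entry): 35.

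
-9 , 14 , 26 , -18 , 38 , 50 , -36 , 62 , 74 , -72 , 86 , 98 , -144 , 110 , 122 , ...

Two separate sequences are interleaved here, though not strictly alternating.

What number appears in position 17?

Reading positions in blocks of 3 reveals the pattern ABB — 2 tracks woven together.
Track A: -9, -18, -36, -72, -144 (a geometric progression (common ratio 2)).
Track B: 14, 26, 38, 50, 62, 74, 86, 98, 110, 122 (arithmetic with common difference +12).
The 17th slot belongs to track B; its 11th term is 134.

134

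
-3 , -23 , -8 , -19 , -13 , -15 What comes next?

The terms cycle through 2 interleaved subsequences.
Track A: -3, -8, -13 (subtracting 5 each time).
Track B: -23, -19, -15 (arithmetic, step +4).
Position 7 falls in track A as its term 4, giving -18.

-18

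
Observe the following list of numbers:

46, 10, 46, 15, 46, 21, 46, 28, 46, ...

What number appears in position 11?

Split by position mod 2 into 2 tracks.
Stream A = 46, 46, 46, 46, 46: constant 46.
Stream B = 10, 15, 21, 28: triangular numbers n(n+1)/2 for n = 4, 5, ….
Position 11 falls in stream A as its term 6, giving 46.

46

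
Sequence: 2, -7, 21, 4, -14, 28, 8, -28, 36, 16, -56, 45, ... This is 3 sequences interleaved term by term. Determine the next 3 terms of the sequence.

32, -112, 55

The terms cycle through 3 interleaved subsequences.
Subsequence A: 2, 4, 8, 16 — powers 2^1, 2^2, 2^3, ….
Subsequence B: -7, -14, -28, -56 — a geometric progression (common ratio 2).
Subsequence C: 21, 28, 36, 45 — the triangular numbers T_6, T_7, ….
The 13th slot belongs to subsequence A; its 5th term is 32.
The 14th slot belongs to subsequence B; its 5th term is -112.
Term 15 comes from subsequence C (its 5th entry): 55.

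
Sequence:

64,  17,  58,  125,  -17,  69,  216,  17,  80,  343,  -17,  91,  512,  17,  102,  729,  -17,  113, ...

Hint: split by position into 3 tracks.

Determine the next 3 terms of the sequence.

Split by position mod 3 into 3 tracks.
Track A: 64, 125, 216, 343, 512, 729 (consecutive cubes n³ from n = 4).
Track B: 17, -17, 17, -17, 17, -17 (alternating ±17).
Track C: 58, 69, 80, 91, 102, 113 (linear: a_n = 47 + 11·n).
Position 19 falls in track A as its term 7, giving 1000.
The 20th slot belongs to track B; its 7th term is 17.
Term 21 comes from track C (its 7th entry): 124.

1000, 17, 124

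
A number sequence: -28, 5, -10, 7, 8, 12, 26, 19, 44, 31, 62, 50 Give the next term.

Split by position mod 2 into 2 tracks.
Track A: -28, -10, 8, 26, 44, 62 (linear: a_n = -46 + 18·n).
Track B: 5, 7, 12, 19, 31, 50 (Fibonacci-style (each term is the sum of the two before it)).
Term 13 comes from track A (its 7th entry): 80.

80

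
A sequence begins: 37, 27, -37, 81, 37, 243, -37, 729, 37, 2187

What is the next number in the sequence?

Positions 1, 3, 5, … form one subsequence and positions 2, 4, 6, … form another.
Track A: 37, -37, 37, -37, 37. Oscillating between 37 and -37.
Track B: 27, 81, 243, 729, 2187. Successive powers of 3.
Position 11 → track A, term 6 = -37.

-37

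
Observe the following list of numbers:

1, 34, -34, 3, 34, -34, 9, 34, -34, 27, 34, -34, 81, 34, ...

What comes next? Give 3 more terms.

Positions follow the repeating pattern ABB; grouping by letter gives 2 tracks.
Stream A: 1, 3, 9, 27, 81 — powers of 3.
Stream B: 34, -34, 34, -34, 34, -34, 34, -34, 34 — alternating ±34.
The 15th slot belongs to stream B; its 10th term is -34.
Position 16 → stream A, term 6 = 243.
Position 17 → stream B, term 11 = 34.

-34, 243, 34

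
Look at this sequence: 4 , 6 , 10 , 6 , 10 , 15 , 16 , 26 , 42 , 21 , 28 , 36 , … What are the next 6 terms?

The slot pattern repeats as AAABBB (period 6), so there are 2 interleaved tracks.
Subsequence A: 4, 6, 10, 16, 26, 42. Each term equals the sum of the previous two.
Subsequence B: 6, 10, 15, 21, 28, 36. Triangular numbers n(n+1)/2 for n = 3, 4, ….
Position 13 → subsequence A, term 7 = 68.
Term 14 comes from subsequence A (its 8th entry): 110.
Position 15 → subsequence A, term 9 = 178.
The 16th slot belongs to subsequence B; its 7th term is 45.
Term 17 comes from subsequence B (its 8th entry): 55.
Position 18 falls in subsequence B as its term 9, giving 66.

68, 110, 178, 45, 55, 66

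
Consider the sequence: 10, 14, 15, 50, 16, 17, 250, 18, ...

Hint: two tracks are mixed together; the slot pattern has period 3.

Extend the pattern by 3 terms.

19, 1250, 20

Reading positions in blocks of 3 reveals the pattern ABB — 2 tracks woven together.
Track A is 10, 50, 250, which is multiplying by 5 each time.
Track B is 14, 15, 16, 17, 18, which is arithmetic, step +1.
Position 9 → track B, term 6 = 19.
Position 10 → track A, term 4 = 1250.
The 11th slot belongs to track B; its 7th term is 20.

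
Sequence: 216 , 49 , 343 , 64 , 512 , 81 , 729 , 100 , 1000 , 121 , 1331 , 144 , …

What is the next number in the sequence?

Taking every 2nd term gives 2 separate tracks.
Stream A = 216, 343, 512, 729, 1000, 1331: consecutive cubes n³ from n = 6.
Stream B = 49, 64, 81, 100, 121, 144: the squares 7², 8², 9², ….
Term 13 comes from stream A (its 7th entry): 1728.

1728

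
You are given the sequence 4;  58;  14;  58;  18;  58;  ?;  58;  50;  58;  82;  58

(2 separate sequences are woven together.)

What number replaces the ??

Positions 1, 3, 5, … form one subsequence and positions 2, 4, 6, … form another.
Track A: 4, 14, 18, ?, 50, 82 (a Fibonacci-like recurrence a_n = a_{n-1} + a_{n-2}).
Track B: 58, 58, 58, 58, 58, 58 (constant 58).
Filling track A at index 4 by its rule yields 32.

32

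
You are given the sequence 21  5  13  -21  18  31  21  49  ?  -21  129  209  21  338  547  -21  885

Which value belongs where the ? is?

80

The slot pattern repeats as ABB (period 3), so there are 2 interleaved tracks.
Stream A is 21, -21, 21, -21, 21, -21, which is the oscillation 21·(−1)^(n+1).
Stream B is 5, 13, 18, 31, 49, ?, 129, 209, 338, 547, 885, which is a Fibonacci-like recurrence a_n = a_{n-1} + a_{n-2}.
So the missing entry in stream B is 80.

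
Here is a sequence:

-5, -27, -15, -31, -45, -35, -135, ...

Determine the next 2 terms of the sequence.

-39, -405

Odd-indexed and even-indexed terms follow separate rules.
Subsequence A is -5, -15, -45, -135, which is geometric with ratio 3.
Subsequence B is -27, -31, -35, which is subtracting 4 each time.
Position 8 → subsequence B, term 4 = -39.
Position 9 falls in subsequence A as its term 5, giving -405.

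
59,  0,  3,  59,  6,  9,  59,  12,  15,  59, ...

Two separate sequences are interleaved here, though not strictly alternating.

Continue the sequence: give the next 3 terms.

The slot pattern repeats as ABB (period 3), so there are 2 interleaved tracks.
Track A: 59, 59, 59, 59. The constant sequence 59.
Track B: 0, 3, 6, 9, 12, 15. Arithmetic with common difference +3.
Position 11 falls in track B as its term 7, giving 18.
The 12th slot belongs to track B; its 8th term is 21.
Position 13 → track A, term 5 = 59.

18, 21, 59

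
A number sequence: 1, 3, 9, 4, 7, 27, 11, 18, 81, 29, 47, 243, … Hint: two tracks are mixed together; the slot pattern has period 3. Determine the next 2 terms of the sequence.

Positions follow the repeating pattern AAB; grouping by letter gives 2 tracks.
Track A is 1, 3, 4, 7, 11, 18, 29, 47, which is each term equals the sum of the previous two.
Track B is 9, 27, 81, 243, which is powers of 3.
The 13th slot belongs to track A; its 9th term is 76.
Position 14 falls in track A as its term 10, giving 123.

76, 123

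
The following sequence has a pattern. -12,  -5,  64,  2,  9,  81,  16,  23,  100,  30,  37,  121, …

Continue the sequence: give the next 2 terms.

44, 51

Positions follow the repeating pattern AAB; grouping by letter gives 2 tracks.
Stream A: -12, -5, 2, 9, 16, 23, 30, 37 (adding 7 each time).
Stream B: 64, 81, 100, 121 (the squares 8², 9², 10², …).
Term 13 comes from stream A (its 9th entry): 44.
Term 14 comes from stream A (its 10th entry): 51.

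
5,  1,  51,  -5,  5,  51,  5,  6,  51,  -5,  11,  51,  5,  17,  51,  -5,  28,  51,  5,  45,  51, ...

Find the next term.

Taking every 3rd term gives 3 separate tracks.
Track A: 5, -5, 5, -5, 5, -5, 5. The oscillation 5·(−1)^(n+1).
Track B: 1, 5, 6, 11, 17, 28, 45. Fibonacci-style (each term is the sum of the two before it).
Track C: 51, 51, 51, 51, 51, 51, 51. Always 51.
The 22nd slot belongs to track A; its 8th term is -5.

-5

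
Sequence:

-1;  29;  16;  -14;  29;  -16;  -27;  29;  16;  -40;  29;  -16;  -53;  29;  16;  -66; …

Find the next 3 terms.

29, -16, -79

The terms cycle through 3 interleaved subsequences.
Track A: -1, -14, -27, -40, -53, -66 — arithmetic, step −13.
Track B: 29, 29, 29, 29, 29 — always 29.
Track C: 16, -16, 16, -16, 16 — oscillating between 16 and -16.
Position 17 → track B, term 6 = 29.
Position 18 → track C, term 6 = -16.
Position 19 falls in track A as its term 7, giving -79.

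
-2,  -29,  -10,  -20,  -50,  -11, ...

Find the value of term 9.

Split by position mod 2 into 2 tracks.
Subsequence A: -2, -10, -50. Multiplying by 5 each time.
Subsequence B: -29, -20, -11. Adding 9 each time.
Position 9 falls in subsequence A as its term 5, giving -1250.

-1250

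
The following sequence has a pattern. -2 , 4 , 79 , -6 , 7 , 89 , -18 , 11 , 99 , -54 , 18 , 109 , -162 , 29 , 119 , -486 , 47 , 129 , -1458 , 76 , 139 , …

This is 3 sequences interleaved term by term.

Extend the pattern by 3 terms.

-4374, 123, 149

Split by position mod 3 into 3 tracks.
Track A: -2, -6, -18, -54, -162, -486, -1458 — multiplying by 3 each time.
Track B: 4, 7, 11, 18, 29, 47, 76 — each term equals the sum of the previous two.
Track C: 79, 89, 99, 109, 119, 129, 139 — adding 10 each time.
The 22nd slot belongs to track A; its 8th term is -4374.
Position 23 → track B, term 8 = 123.
Term 24 comes from track C (its 8th entry): 149.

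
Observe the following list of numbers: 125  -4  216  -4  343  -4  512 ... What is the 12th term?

Split by position mod 2 into 2 tracks.
Stream A: 125, 216, 343, 512 (perfect cubes starting at 5³).
Stream B: -4, -4, -4 (constant -4).
Position 12 falls in stream B as its term 6, giving -4.

-4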